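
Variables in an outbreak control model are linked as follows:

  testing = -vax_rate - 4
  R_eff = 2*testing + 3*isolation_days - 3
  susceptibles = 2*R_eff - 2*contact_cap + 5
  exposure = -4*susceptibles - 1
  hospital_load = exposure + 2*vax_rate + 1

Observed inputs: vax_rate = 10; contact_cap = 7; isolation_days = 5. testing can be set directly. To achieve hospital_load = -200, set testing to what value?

testing = 10

Intervening on testing fixes its value directly, overriding its dependence on vax_rate.
Substituting into the R_eff equation gives R_eff = 2*testing + 12.
Substituting into the susceptibles equation gives susceptibles = 4*testing + 15.
Substituting into the exposure equation gives exposure = -16*testing - 61.
Substituting into the hospital_load equation gives hospital_load = -16*testing - 40.
Solve -16*testing - 40 = -200: testing = (-200 + 40) / -16 = 10.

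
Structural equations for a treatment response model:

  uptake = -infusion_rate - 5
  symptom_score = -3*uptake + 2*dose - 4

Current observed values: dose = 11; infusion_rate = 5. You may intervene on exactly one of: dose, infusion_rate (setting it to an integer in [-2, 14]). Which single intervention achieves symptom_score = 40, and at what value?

set dose = 7

Intervening on dose: with other inputs at their observed values, symptom_score = 2*dose + 26. Solving for 40 gives dose = 7, within [-2, 14].
Intervening on infusion_rate: symptom_score = 3*infusion_rate + 33. Reaching 40 requires infusion_rate = 7/3, not an integer.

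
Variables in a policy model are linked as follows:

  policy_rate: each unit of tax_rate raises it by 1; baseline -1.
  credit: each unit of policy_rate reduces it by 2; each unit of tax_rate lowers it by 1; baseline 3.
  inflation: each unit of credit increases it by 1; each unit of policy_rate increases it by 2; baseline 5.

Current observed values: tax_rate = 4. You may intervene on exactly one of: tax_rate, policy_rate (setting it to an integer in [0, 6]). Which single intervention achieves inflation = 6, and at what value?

Intervening on tax_rate: with other inputs at their observed values, inflation = -tax_rate + 8. Solving for 6 gives tax_rate = 2, within [0, 6].
Intervening on policy_rate: the paths from policy_rate to inflation cancel (net effect zero), leaving inflation = 4; 6 is unreachable this way.

set tax_rate = 2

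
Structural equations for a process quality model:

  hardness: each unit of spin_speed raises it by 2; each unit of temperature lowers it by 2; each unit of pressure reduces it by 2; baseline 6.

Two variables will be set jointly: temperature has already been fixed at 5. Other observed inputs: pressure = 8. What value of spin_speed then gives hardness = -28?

With temperature held at 5:
Substituting into the hardness equation gives hardness = 2*spin_speed - 20.
Solve 2*spin_speed - 20 = -28: spin_speed = (-28 + 20) / 2 = -4.

spin_speed = -4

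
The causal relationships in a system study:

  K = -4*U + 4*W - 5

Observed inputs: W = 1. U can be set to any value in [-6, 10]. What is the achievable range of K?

-41 to 23

Substituting into the K equation gives K = -4*U - 1.
Linear in U, so extremes are at the endpoints: U = -6 gives K = 23; U = 10 gives K = -41.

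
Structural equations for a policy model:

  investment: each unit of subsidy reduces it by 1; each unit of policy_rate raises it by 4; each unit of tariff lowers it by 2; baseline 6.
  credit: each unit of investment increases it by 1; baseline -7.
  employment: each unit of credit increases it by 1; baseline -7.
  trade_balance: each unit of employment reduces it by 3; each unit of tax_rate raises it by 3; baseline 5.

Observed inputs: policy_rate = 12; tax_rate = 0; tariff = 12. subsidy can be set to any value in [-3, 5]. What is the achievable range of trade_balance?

Substituting into the investment equation gives investment = -subsidy + 30.
So credit = -subsidy + 23.
Substituting into the employment equation gives employment = -subsidy + 16.
Substituting into the trade_balance equation gives trade_balance = 3*subsidy - 43.
Linear in subsidy, so extremes are at the endpoints: subsidy = -3 gives trade_balance = -52; subsidy = 5 gives trade_balance = -28.

-52 to -28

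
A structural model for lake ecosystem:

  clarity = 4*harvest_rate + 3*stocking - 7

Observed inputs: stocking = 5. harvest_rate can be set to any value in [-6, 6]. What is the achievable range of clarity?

Substituting into the clarity equation gives clarity = 4*harvest_rate + 8.
Linear in harvest_rate, so extremes are at the endpoints: harvest_rate = -6 gives clarity = -16; harvest_rate = 6 gives clarity = 32.

-16 to 32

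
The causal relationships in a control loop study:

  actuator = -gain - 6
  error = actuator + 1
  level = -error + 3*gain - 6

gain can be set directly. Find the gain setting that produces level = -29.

Substituting into the error equation gives error = -gain - 5.
level becomes 4*gain - 1.
Solve 4*gain - 1 = -29: gain = (-29 + 1) / 4 = -7.

gain = -7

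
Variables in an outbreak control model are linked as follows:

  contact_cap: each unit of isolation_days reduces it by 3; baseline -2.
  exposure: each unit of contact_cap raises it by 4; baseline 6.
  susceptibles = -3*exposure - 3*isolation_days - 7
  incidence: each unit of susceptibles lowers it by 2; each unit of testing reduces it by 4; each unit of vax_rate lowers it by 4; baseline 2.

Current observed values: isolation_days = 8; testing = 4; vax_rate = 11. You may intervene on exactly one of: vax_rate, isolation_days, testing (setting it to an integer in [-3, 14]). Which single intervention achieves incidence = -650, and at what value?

Intervening on vax_rate: incidence = -4*vax_rate - 540. Reaching -650 requires vax_rate = 55/2, not an integer.
Intervening on isolation_days: with other inputs at their observed values, incidence = -66*isolation_days - 56. Solving for -650 gives isolation_days = 9, within [-3, 14].
Intervening on testing: incidence = -4*testing - 568. Reaching -650 requires testing = 41/2, not an integer.

set isolation_days = 9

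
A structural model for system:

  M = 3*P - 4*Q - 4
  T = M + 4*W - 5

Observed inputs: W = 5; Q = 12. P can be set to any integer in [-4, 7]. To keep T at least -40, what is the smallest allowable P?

Substituting into the M equation gives M = 3*P - 52.
This gives T = 3*P - 37.
Require 3*P - 37 ≥ -40, so P ≥ -1.
The smallest integer in [-4, 7] satisfying this is -1.

P = -1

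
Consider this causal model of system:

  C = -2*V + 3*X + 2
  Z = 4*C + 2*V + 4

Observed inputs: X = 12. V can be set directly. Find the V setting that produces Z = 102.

V = 9

Substituting into the C equation gives C = -2*V + 38.
So Z = -6*V + 156.
Solve -6*V + 156 = 102: V = (102 - 156) / -6 = 9.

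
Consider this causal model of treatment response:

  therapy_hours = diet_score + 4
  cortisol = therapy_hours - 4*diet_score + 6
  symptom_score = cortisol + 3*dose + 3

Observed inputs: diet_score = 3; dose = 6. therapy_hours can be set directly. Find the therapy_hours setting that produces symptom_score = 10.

Intervening on therapy_hours fixes its value directly, overriding its dependence on diet_score.
Substituting into the cortisol equation gives cortisol = therapy_hours - 6.
So symptom_score = therapy_hours + 15.
Solve therapy_hours + 15 = 10: therapy_hours = (10 - 15) / 1 = -5.

therapy_hours = -5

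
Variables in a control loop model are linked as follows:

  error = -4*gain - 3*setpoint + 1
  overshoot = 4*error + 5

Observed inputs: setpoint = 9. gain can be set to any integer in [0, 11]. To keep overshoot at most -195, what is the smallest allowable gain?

gain = 6

Substituting into the error equation gives error = -4*gain - 26.
Substituting into the overshoot equation gives overshoot = -16*gain - 99.
Require -16*gain - 99 ≤ -195, so gain ≥ 6.
The smallest integer in [0, 11] satisfying this is 6.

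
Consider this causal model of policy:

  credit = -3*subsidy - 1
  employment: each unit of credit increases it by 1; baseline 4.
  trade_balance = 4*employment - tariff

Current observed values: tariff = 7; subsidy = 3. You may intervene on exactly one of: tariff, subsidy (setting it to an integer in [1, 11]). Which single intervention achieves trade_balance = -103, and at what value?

Intervening on tariff: trade_balance = -tariff - 24. Reaching -103 requires tariff = 79, outside [1, 11].
Intervening on subsidy: with other inputs at their observed values, trade_balance = -12*subsidy + 5. Solving for -103 gives subsidy = 9, within [1, 11].

set subsidy = 9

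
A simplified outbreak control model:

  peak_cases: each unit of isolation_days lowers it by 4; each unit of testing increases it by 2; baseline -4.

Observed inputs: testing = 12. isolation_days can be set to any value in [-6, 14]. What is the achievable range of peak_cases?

-36 to 44

Substituting into the peak_cases equation gives peak_cases = -4*isolation_days + 20.
Linear in isolation_days, so extremes are at the endpoints: isolation_days = -6 gives peak_cases = 44; isolation_days = 14 gives peak_cases = -36.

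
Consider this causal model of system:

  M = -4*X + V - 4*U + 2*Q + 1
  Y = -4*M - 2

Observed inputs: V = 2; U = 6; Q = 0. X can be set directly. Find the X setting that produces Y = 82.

X = 0

Substituting into the M equation gives M = -4*X - 21.
So Y = 16*X + 82.
Solve 16*X + 82 = 82: X = (82 - 82) / 16 = 0.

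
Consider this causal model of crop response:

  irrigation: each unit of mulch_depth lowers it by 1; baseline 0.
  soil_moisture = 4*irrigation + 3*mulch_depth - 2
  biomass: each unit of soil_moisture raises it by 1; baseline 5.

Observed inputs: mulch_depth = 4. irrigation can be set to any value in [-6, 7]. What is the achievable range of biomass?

Intervening on irrigation fixes its value directly, overriding its dependence on mulch_depth.
Substituting into the soil_moisture equation gives soil_moisture = 4*irrigation + 10.
Substituting into the biomass equation gives biomass = 4*irrigation + 15.
Linear in irrigation, so extremes are at the endpoints: irrigation = -6 gives biomass = -9; irrigation = 7 gives biomass = 43.

-9 to 43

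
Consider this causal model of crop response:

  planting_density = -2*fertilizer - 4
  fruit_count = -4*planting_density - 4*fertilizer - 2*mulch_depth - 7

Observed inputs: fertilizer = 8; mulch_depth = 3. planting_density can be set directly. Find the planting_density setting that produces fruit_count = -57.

Intervening on planting_density fixes its value directly, overriding its dependence on fertilizer.
Substituting into the fruit_count equation gives fruit_count = -4*planting_density - 45.
Solve -4*planting_density - 45 = -57: planting_density = (-57 + 45) / -4 = 3.

planting_density = 3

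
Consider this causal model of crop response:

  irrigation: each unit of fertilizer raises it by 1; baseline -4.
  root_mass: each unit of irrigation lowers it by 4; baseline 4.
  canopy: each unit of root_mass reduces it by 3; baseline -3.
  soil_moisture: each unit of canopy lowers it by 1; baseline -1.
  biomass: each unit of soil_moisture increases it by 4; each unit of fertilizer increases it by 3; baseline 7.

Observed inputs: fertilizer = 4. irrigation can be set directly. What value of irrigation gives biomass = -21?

irrigation = 2

Intervening on irrigation fixes its value directly, overriding its dependence on fertilizer.
Substituting into the canopy equation gives canopy = 12*irrigation - 15.
So soil_moisture = -12*irrigation + 14.
biomass becomes -48*irrigation + 75.
Solve -48*irrigation + 75 = -21: irrigation = (-21 - 75) / -48 = 2.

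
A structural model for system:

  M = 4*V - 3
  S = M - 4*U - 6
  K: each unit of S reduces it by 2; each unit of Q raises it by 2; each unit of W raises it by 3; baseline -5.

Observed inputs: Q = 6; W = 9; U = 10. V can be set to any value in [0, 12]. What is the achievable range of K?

36 to 132

Substituting into the S equation gives S = 4*V - 49.
So K = -8*V + 132.
Linear in V, so extremes are at the endpoints: V = 0 gives K = 132; V = 12 gives K = 36.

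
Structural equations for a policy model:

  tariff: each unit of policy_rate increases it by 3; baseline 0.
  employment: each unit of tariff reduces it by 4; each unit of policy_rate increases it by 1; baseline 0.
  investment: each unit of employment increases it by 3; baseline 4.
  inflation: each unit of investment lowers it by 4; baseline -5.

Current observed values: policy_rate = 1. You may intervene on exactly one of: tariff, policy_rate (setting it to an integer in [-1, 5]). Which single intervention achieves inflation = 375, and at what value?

set policy_rate = 3

Intervening on tariff: inflation = 48*tariff - 33. Reaching 375 requires tariff = 17/2, not an integer.
Intervening on policy_rate: with other inputs at their observed values, inflation = 132*policy_rate - 21. Solving for 375 gives policy_rate = 3, within [-1, 5].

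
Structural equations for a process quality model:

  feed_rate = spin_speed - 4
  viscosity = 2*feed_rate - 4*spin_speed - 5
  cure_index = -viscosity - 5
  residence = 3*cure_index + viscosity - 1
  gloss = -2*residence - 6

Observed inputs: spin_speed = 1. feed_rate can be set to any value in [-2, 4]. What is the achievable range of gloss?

-26 to 22

Intervening on feed_rate fixes its value directly, overriding its dependence on spin_speed.
Substituting into the viscosity equation gives viscosity = 2*feed_rate - 9.
Substituting into the cure_index equation gives cure_index = -2*feed_rate + 4.
Substituting into the residence equation gives residence = -4*feed_rate + 2.
Substituting into the gloss equation gives gloss = 8*feed_rate - 10.
Linear in feed_rate, so extremes are at the endpoints: feed_rate = -2 gives gloss = -26; feed_rate = 4 gives gloss = 22.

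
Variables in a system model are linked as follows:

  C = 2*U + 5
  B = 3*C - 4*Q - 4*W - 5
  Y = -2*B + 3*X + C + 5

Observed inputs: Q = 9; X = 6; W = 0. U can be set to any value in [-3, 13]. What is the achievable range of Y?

Substituting into the B equation gives B = 6*U - 26.
Y becomes -10*U + 80.
Linear in U, so extremes are at the endpoints: U = -3 gives Y = 110; U = 13 gives Y = -50.

-50 to 110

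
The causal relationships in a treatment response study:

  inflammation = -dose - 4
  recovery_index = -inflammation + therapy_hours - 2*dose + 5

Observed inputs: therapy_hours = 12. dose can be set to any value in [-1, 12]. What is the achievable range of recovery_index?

Substituting into the recovery_index equation gives recovery_index = -dose + 21.
Linear in dose, so extremes are at the endpoints: dose = -1 gives recovery_index = 22; dose = 12 gives recovery_index = 9.

9 to 22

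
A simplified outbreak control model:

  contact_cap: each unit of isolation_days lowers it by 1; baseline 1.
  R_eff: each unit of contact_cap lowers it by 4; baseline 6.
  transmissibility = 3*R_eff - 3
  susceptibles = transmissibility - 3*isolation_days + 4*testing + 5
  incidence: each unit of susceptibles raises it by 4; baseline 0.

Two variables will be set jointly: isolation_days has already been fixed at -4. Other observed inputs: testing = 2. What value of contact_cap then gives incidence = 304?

With isolation_days held at -4:
Intervening on contact_cap fixes its value directly, overriding its dependence on isolation_days.
Substituting into the transmissibility equation gives transmissibility = -12*contact_cap + 15.
This gives susceptibles = -12*contact_cap + 40.
Substituting into the incidence equation gives incidence = -48*contact_cap + 160.
Solve -48*contact_cap + 160 = 304: contact_cap = (304 - 160) / -48 = -3.

contact_cap = -3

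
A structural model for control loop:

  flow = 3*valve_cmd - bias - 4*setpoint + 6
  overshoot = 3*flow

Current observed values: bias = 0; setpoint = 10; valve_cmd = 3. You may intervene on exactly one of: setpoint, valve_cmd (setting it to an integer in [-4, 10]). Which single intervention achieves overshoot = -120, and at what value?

Intervening on setpoint: overshoot = -12*setpoint + 45. Reaching -120 requires setpoint = 55/4, not an integer.
Intervening on valve_cmd: with other inputs at their observed values, overshoot = 9*valve_cmd - 102. Solving for -120 gives valve_cmd = -2, within [-4, 10].

set valve_cmd = -2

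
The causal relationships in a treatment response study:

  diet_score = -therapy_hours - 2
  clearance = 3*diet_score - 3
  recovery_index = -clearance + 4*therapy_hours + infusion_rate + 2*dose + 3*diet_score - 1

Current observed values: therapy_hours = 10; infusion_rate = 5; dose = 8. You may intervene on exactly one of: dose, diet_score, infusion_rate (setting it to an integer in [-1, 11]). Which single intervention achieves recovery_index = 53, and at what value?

Intervening on dose: with other inputs at their observed values, recovery_index = 2*dose + 47. Solving for 53 gives dose = 3, within [-1, 11].
Intervening on diet_score: the paths from diet_score to recovery_index cancel (net effect zero), leaving recovery_index = 63; 53 is unreachable this way.
Intervening on infusion_rate: recovery_index = infusion_rate + 58. Reaching 53 requires infusion_rate = -5, outside [-1, 11].

set dose = 3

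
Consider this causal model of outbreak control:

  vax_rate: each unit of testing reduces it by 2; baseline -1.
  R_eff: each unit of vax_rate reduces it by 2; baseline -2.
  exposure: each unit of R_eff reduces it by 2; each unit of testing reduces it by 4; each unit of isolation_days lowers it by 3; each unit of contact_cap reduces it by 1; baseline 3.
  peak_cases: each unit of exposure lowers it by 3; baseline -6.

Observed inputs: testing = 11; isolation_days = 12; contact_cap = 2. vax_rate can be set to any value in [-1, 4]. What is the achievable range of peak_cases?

171 to 231

Intervening on vax_rate fixes its value directly, overriding its dependence on testing.
Substituting into the exposure equation gives exposure = 4*vax_rate - 75.
Substituting into the peak_cases equation gives peak_cases = -12*vax_rate + 219.
Linear in vax_rate, so extremes are at the endpoints: vax_rate = -1 gives peak_cases = 231; vax_rate = 4 gives peak_cases = 171.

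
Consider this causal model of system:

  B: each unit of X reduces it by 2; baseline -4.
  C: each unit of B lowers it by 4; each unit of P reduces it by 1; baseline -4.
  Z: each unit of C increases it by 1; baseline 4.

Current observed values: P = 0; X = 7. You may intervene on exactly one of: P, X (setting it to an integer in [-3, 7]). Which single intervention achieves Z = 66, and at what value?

Intervening on P: with other inputs at their observed values, Z = -P + 72. Solving for 66 gives P = 6, within [-3, 7].
Intervening on X: Z = 8*X + 16. Reaching 66 requires X = 25/4, not an integer.

set P = 6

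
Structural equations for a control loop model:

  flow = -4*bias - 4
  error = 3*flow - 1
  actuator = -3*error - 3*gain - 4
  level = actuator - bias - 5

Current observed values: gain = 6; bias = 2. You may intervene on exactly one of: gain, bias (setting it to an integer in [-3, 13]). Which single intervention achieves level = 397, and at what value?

Intervening on gain: level = -3*gain + 100. Reaching 397 requires gain = -99, outside [-3, 13].
Intervening on bias: with other inputs at their observed values, level = 35*bias + 12. Solving for 397 gives bias = 11, within [-3, 13].

set bias = 11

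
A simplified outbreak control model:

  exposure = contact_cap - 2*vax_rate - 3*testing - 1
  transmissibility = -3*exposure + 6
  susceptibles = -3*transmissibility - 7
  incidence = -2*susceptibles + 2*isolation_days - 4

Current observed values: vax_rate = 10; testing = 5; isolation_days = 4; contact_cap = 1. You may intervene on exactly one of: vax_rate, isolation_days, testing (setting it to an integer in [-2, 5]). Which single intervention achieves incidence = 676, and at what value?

Intervening on vax_rate: incidence = 36*vax_rate + 324. Reaching 676 requires vax_rate = 88/9, not an integer.
Intervening on isolation_days: with other inputs at their observed values, incidence = 2*isolation_days + 676. Solving for 676 gives isolation_days = 0, within [-2, 5].
Intervening on testing: incidence = 54*testing + 414. Reaching 676 requires testing = 131/27, not an integer.

set isolation_days = 0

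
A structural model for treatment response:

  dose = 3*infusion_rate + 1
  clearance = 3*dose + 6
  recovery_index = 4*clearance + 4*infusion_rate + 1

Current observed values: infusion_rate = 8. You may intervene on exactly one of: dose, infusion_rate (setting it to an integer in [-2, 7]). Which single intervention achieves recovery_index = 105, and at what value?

Intervening on dose: with other inputs at their observed values, recovery_index = 12*dose + 57. Solving for 105 gives dose = 4, within [-2, 7].
Intervening on infusion_rate: recovery_index = 40*infusion_rate + 37. Reaching 105 requires infusion_rate = 17/10, not an integer.

set dose = 4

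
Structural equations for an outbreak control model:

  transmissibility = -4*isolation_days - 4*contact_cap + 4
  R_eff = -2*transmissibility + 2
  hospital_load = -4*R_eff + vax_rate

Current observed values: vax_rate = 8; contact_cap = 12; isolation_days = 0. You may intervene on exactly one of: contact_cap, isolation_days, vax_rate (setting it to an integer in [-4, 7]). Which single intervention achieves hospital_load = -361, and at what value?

set vax_rate = -1

Intervening on contact_cap: hospital_load = -32*contact_cap + 32. Reaching -361 requires contact_cap = 393/32, not an integer.
Intervening on isolation_days: hospital_load = -32*isolation_days - 352. Reaching -361 requires isolation_days = 9/32, not an integer.
Intervening on vax_rate: with other inputs at their observed values, hospital_load = vax_rate - 360. Solving for -361 gives vax_rate = -1, within [-4, 7].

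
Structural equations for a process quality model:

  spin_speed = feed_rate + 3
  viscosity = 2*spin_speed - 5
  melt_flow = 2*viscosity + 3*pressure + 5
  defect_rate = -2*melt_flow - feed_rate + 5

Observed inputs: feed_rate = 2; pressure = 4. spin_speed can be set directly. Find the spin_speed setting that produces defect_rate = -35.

spin_speed = 3

Intervening on spin_speed fixes its value directly, overriding its dependence on feed_rate.
Substituting into the melt_flow equation gives melt_flow = 4*spin_speed + 7.
defect_rate becomes -8*spin_speed - 11.
Solve -8*spin_speed - 11 = -35: spin_speed = (-35 + 11) / -8 = 3.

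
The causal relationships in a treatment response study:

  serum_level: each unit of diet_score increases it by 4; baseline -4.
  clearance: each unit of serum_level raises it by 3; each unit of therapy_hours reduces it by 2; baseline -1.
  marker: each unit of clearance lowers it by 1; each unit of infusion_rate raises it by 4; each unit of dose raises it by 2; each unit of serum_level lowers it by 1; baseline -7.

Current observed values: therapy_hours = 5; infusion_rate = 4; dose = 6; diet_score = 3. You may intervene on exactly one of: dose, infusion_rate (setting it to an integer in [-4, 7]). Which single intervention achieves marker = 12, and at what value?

set infusion_rate = 7

Intervening on dose: marker = 2*dose - 12. Reaching 12 requires dose = 12, outside [-4, 7].
Intervening on infusion_rate: with other inputs at their observed values, marker = 4*infusion_rate - 16. Solving for 12 gives infusion_rate = 7, within [-4, 7].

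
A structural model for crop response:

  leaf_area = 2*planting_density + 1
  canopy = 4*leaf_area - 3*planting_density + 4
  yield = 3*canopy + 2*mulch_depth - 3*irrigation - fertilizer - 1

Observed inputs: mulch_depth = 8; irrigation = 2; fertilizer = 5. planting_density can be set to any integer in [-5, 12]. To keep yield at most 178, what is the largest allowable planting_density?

planting_density = 10

Substituting into the canopy equation gives canopy = 5*planting_density + 8.
Substituting into the yield equation gives yield = 15*planting_density + 28.
Require 15*planting_density + 28 ≤ 178, so planting_density ≤ 10.
The largest integer in [-5, 12] satisfying this is 10.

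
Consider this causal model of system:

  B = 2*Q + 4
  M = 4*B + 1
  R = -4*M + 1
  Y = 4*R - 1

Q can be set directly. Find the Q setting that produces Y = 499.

Substituting into the M equation gives M = 8*Q + 17.
Substituting into the R equation gives R = -32*Q - 67.
This gives Y = -128*Q - 269.
Solve -128*Q - 269 = 499: Q = (499 + 269) / -128 = -6.

Q = -6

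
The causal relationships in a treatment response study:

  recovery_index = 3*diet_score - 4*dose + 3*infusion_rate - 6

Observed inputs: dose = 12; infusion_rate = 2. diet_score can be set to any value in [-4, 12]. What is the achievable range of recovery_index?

Substituting into the recovery_index equation gives recovery_index = 3*diet_score - 48.
Linear in diet_score, so extremes are at the endpoints: diet_score = -4 gives recovery_index = -60; diet_score = 12 gives recovery_index = -12.

-60 to -12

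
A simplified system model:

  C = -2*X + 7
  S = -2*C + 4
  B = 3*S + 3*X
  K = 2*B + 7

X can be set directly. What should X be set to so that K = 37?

X = 3

Substituting into the S equation gives S = 4*X - 10.
So B = 15*X - 30.
Substituting into the K equation gives K = 30*X - 53.
Solve 30*X - 53 = 37: X = (37 + 53) / 30 = 3.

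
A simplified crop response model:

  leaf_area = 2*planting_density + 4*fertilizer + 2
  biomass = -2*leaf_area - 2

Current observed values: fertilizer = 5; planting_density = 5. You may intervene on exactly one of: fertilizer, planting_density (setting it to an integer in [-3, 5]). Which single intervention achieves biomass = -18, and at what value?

Intervening on fertilizer: with other inputs at their observed values, biomass = -8*fertilizer - 26. Solving for -18 gives fertilizer = -1, within [-3, 5].
Intervening on planting_density: biomass = -4*planting_density - 46. Reaching -18 requires planting_density = -7, outside [-3, 5].

set fertilizer = -1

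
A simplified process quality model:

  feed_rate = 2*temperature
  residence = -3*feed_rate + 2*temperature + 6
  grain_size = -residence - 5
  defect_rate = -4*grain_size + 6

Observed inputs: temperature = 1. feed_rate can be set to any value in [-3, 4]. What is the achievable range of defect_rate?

10 to 94

Intervening on feed_rate fixes its value directly, overriding its dependence on temperature.
Substituting into the residence equation gives residence = -3*feed_rate + 8.
Substituting into the grain_size equation gives grain_size = 3*feed_rate - 13.
defect_rate becomes -12*feed_rate + 58.
Linear in feed_rate, so extremes are at the endpoints: feed_rate = -3 gives defect_rate = 94; feed_rate = 4 gives defect_rate = 10.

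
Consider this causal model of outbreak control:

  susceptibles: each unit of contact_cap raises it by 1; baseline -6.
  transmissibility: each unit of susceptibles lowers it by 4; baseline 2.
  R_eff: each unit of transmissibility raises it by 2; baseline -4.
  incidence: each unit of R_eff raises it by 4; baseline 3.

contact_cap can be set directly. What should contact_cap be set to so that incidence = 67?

contact_cap = 4

Substituting into the transmissibility equation gives transmissibility = -4*contact_cap + 26.
Substituting into the R_eff equation gives R_eff = -8*contact_cap + 48.
This gives incidence = -32*contact_cap + 195.
Solve -32*contact_cap + 195 = 67: contact_cap = (67 - 195) / -32 = 4.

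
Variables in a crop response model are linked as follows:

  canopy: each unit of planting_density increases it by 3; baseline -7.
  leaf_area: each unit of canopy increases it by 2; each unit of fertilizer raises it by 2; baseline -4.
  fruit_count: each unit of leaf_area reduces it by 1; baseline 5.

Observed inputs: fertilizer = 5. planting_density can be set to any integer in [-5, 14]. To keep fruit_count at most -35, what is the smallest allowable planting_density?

planting_density = 8

Substituting into the leaf_area equation gives leaf_area = 6*planting_density - 8.
Substituting into the fruit_count equation gives fruit_count = -6*planting_density + 13.
Require -6*planting_density + 13 ≤ -35, so planting_density ≥ 8.
The smallest integer in [-5, 14] satisfying this is 8.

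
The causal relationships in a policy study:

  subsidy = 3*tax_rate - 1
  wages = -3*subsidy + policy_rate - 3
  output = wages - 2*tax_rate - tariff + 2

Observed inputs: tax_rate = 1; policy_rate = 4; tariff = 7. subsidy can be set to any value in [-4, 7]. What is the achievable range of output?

-27 to 6

Intervening on subsidy fixes its value directly, overriding its dependence on tax_rate.
Substituting into the wages equation gives wages = -3*subsidy + 1.
So output = -3*subsidy - 6.
Linear in subsidy, so extremes are at the endpoints: subsidy = -4 gives output = 6; subsidy = 7 gives output = -27.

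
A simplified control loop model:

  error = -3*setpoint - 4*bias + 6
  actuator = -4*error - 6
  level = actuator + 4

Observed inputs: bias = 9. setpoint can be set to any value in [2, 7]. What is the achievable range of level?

Substituting into the error equation gives error = -3*setpoint - 30.
Substituting into the actuator equation gives actuator = 12*setpoint + 114.
So level = 12*setpoint + 118.
Linear in setpoint, so extremes are at the endpoints: setpoint = 2 gives level = 142; setpoint = 7 gives level = 202.

142 to 202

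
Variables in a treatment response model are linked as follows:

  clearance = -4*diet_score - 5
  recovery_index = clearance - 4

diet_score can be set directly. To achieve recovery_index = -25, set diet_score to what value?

Substituting into the recovery_index equation gives recovery_index = -4*diet_score - 9.
Solve -4*diet_score - 9 = -25: diet_score = (-25 + 9) / -4 = 4.

diet_score = 4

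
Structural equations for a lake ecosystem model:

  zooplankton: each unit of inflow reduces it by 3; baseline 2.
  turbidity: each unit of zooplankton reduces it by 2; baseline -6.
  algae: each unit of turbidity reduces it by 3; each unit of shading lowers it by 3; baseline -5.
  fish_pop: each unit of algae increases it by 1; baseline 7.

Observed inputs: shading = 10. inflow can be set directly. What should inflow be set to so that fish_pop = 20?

inflow = -1

Substituting into the turbidity equation gives turbidity = 6*inflow - 10.
Substituting into the algae equation gives algae = -18*inflow - 5.
This gives fish_pop = -18*inflow + 2.
Solve -18*inflow + 2 = 20: inflow = (20 - 2) / -18 = -1.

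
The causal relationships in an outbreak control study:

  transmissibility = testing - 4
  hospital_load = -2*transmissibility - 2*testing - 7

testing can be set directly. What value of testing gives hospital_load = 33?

testing = -8

Substituting into the hospital_load equation gives hospital_load = -4*testing + 1.
Solve -4*testing + 1 = 33: testing = (33 - 1) / -4 = -8.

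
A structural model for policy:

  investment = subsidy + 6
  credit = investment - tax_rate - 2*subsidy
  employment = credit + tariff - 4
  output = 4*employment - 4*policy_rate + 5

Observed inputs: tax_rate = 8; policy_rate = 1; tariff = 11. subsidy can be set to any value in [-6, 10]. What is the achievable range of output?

-19 to 45

Substituting into the credit equation gives credit = -subsidy - 2.
This gives employment = -subsidy + 5.
Substituting into the output equation gives output = -4*subsidy + 21.
Linear in subsidy, so extremes are at the endpoints: subsidy = -6 gives output = 45; subsidy = 10 gives output = -19.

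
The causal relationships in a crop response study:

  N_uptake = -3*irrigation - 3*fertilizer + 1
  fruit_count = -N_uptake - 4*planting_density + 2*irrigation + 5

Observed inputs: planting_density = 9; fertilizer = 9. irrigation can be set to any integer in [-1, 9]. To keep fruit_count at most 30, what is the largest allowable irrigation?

irrigation = 7

Substituting into the N_uptake equation gives N_uptake = -3*irrigation - 26.
This gives fruit_count = 5*irrigation - 5.
Require 5*irrigation - 5 ≤ 30, so irrigation ≤ 7.
The largest integer in [-1, 9] satisfying this is 7.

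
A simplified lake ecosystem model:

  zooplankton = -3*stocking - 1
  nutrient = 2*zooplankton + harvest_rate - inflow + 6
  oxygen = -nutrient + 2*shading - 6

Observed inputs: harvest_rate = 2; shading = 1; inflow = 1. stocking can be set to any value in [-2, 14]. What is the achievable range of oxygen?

Substituting into the nutrient equation gives nutrient = -6*stocking + 5.
This gives oxygen = 6*stocking - 9.
Linear in stocking, so extremes are at the endpoints: stocking = -2 gives oxygen = -21; stocking = 14 gives oxygen = 75.

-21 to 75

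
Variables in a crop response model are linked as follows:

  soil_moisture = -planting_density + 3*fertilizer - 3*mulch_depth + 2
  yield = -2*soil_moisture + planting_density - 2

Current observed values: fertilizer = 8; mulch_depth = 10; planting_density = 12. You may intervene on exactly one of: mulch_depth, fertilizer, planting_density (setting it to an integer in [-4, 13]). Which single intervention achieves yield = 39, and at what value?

Intervening on mulch_depth: yield = 6*mulch_depth - 18. Reaching 39 requires mulch_depth = 19/2, not an integer.
Intervening on fertilizer: yield = -6*fertilizer + 90. Reaching 39 requires fertilizer = 17/2, not an integer.
Intervening on planting_density: with other inputs at their observed values, yield = 3*planting_density + 6. Solving for 39 gives planting_density = 11, within [-4, 13].

set planting_density = 11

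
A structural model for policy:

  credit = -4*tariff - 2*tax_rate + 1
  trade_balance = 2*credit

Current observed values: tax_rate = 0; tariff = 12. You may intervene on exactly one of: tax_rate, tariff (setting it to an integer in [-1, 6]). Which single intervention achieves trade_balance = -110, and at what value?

Intervening on tax_rate: with other inputs at their observed values, trade_balance = -4*tax_rate - 94. Solving for -110 gives tax_rate = 4, within [-1, 6].
Intervening on tariff: trade_balance = -8*tariff + 2. Reaching -110 requires tariff = 14, outside [-1, 6].

set tax_rate = 4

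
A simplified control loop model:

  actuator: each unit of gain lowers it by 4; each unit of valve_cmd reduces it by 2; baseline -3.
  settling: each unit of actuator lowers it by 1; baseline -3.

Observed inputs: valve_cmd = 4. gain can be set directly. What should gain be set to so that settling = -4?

Substituting into the actuator equation gives actuator = -4*gain - 11.
Substituting into the settling equation gives settling = 4*gain + 8.
Solve 4*gain + 8 = -4: gain = (-4 - 8) / 4 = -3.

gain = -3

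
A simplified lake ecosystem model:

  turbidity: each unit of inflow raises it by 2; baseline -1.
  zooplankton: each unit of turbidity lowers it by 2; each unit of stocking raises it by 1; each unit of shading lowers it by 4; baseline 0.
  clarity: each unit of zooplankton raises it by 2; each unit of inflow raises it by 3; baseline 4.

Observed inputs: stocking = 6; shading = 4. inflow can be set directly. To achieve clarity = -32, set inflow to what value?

Substituting into the zooplankton equation gives zooplankton = -4*inflow - 8.
Substituting into the clarity equation gives clarity = -5*inflow - 12.
Solve -5*inflow - 12 = -32: inflow = (-32 + 12) / -5 = 4.

inflow = 4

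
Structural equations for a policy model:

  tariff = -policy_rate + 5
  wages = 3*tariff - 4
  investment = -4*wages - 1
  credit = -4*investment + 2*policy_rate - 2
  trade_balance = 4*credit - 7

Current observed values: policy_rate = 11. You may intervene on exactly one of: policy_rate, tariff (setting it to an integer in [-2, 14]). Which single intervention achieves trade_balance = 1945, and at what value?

set tariff = 11

Intervening on policy_rate: trade_balance = -184*policy_rate + 705. Reaching 1945 requires policy_rate = -155/23, not an integer.
Intervening on tariff: with other inputs at their observed values, trade_balance = 192*tariff - 167. Solving for 1945 gives tariff = 11, within [-2, 14].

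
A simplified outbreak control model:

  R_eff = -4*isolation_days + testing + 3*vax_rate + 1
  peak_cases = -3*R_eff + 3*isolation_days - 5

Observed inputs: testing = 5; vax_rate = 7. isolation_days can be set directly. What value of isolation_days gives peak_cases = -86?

isolation_days = 0

Substituting into the R_eff equation gives R_eff = -4*isolation_days + 27.
Substituting into the peak_cases equation gives peak_cases = 15*isolation_days - 86.
Solve 15*isolation_days - 86 = -86: isolation_days = (-86 + 86) / 15 = 0.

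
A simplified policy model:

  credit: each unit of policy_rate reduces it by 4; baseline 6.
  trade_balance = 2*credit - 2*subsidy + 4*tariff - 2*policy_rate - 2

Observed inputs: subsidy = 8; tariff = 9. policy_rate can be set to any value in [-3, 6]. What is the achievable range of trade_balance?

-30 to 60

Substituting into the trade_balance equation gives trade_balance = -10*policy_rate + 30.
Linear in policy_rate, so extremes are at the endpoints: policy_rate = -3 gives trade_balance = 60; policy_rate = 6 gives trade_balance = -30.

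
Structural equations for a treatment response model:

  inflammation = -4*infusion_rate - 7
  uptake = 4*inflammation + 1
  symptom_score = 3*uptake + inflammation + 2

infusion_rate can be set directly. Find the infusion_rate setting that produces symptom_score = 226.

Substituting into the uptake equation gives uptake = -16*infusion_rate - 27.
This gives symptom_score = -52*infusion_rate - 86.
Solve -52*infusion_rate - 86 = 226: infusion_rate = (226 + 86) / -52 = -6.

infusion_rate = -6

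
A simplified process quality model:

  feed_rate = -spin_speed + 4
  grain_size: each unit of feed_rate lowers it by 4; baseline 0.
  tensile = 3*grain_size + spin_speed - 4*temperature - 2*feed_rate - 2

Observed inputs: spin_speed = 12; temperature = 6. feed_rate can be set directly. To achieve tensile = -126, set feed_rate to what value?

feed_rate = 8

Intervening on feed_rate fixes its value directly, overriding its dependence on spin_speed.
Substituting into the tensile equation gives tensile = -14*feed_rate - 14.
Solve -14*feed_rate - 14 = -126: feed_rate = (-126 + 14) / -14 = 8.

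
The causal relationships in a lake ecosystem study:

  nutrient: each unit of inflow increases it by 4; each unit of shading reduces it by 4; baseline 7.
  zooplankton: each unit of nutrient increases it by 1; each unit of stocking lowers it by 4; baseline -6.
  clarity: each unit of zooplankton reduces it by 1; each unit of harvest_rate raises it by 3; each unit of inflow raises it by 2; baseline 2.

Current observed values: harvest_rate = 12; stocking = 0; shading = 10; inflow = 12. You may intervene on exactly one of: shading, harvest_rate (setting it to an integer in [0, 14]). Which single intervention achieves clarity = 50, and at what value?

Intervening on shading: clarity = 4*shading + 13. Reaching 50 requires shading = 37/4, not an integer.
Intervening on harvest_rate: with other inputs at their observed values, clarity = 3*harvest_rate + 17. Solving for 50 gives harvest_rate = 11, within [0, 14].

set harvest_rate = 11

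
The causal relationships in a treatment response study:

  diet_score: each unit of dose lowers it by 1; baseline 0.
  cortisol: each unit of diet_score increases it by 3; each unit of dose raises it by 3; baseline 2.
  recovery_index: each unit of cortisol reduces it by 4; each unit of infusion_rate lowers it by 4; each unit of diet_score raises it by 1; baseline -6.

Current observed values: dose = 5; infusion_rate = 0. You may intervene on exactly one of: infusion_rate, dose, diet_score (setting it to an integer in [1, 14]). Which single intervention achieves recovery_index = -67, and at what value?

Intervening on infusion_rate: with other inputs at their observed values, recovery_index = -4*infusion_rate - 19. Solving for -67 gives infusion_rate = 12, within [1, 14].
Intervening on dose: recovery_index = -dose - 14. Reaching -67 requires dose = 53, outside [1, 14].
Intervening on diet_score: recovery_index = -11*diet_score - 74. Reaching -67 requires diet_score = -7/11, not an integer.

set infusion_rate = 12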